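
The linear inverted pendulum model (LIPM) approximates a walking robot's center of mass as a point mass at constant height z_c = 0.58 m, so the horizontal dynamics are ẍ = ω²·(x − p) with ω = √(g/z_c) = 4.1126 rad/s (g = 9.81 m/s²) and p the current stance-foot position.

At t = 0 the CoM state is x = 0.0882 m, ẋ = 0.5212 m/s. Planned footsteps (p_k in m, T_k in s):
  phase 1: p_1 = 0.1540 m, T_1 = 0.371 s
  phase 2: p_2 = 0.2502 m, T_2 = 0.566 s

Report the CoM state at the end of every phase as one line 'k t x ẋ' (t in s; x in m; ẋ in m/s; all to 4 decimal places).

phase 1: p=0.1540, T=0.371, ωT=1.525775, cosh=2.408078, sinh=2.190626; start (x,ẋ)=(0.088200, 0.521200) → end (x,ẋ)=(0.273172, 0.662287)
phase 2: p=0.2502, T=0.566, ωT=2.327732, cosh=5.176085, sinh=5.078568; start (x,ẋ)=(0.273172, 0.662287) → end (x,ẋ)=(1.186950, 3.907849)

1 0.3710 0.2732 0.6623
2 0.9370 1.1869 3.9078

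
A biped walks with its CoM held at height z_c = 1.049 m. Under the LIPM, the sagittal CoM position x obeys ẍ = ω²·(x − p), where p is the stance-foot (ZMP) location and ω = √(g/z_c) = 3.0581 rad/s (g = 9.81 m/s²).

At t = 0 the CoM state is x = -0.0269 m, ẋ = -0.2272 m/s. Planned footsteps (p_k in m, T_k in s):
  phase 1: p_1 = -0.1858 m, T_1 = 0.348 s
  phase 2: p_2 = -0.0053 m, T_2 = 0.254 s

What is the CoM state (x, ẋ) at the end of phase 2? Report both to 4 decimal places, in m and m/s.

phase 1: p=-0.1858, T=0.348, ωT=1.064219, cosh=1.621785, sinh=1.276788; start (x,ẋ)=(-0.026900, -0.227200) → end (x,ẋ)=(-0.022957, 0.251963)
phase 2: p=-0.0053, T=0.254, ωT=0.776757, cosh=1.317152, sinh=0.857258; start (x,ẋ)=(-0.022957, 0.251963) → end (x,ẋ)=(0.042075, 0.285585)

x = 0.0421, ẋ = 0.2856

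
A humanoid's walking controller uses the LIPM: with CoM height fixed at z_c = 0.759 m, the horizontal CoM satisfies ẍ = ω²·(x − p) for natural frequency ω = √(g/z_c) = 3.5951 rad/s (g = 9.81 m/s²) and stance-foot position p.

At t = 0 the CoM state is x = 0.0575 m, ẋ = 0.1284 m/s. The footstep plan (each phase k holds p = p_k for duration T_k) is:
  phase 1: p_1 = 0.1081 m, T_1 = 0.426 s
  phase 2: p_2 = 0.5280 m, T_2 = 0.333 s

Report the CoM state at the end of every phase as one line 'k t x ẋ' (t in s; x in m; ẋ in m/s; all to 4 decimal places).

phase 1: p=0.1081, T=0.426, ωT=1.531513, cosh=2.420688, sinh=2.204480; start (x,ẋ)=(0.057500, 0.128400) → end (x,ẋ)=(0.064347, -0.090205)
phase 2: p=0.5280, T=0.333, ωT=1.197168, cosh=1.806388, sinh=1.504340; start (x,ẋ)=(0.064347, -0.090205) → end (x,ẋ)=(-0.347283, -2.670499)

1 0.4260 0.0643 -0.0902
2 0.7590 -0.3473 -2.6705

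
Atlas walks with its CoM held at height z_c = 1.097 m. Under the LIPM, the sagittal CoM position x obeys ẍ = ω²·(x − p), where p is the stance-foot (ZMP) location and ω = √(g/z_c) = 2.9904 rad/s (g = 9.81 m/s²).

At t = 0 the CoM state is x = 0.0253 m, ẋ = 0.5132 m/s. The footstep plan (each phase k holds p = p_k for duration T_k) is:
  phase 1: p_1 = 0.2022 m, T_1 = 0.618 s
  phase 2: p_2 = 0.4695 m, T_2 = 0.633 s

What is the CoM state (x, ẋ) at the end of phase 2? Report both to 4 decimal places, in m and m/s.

phase 1: p=0.2022, T=0.618, ωT=1.848067, cosh=3.252540, sinh=3.094999; start (x,ẋ)=(0.025300, 0.513200) → end (x,ẋ)=(0.157976, 0.031944)
phase 2: p=0.4695, T=0.633, ωT=1.892923, cosh=3.394689, sinh=3.244058; start (x,ẋ)=(0.157976, 0.031944) → end (x,ẋ)=(-0.553372, -2.913660)

x = -0.5534, ẋ = -2.9137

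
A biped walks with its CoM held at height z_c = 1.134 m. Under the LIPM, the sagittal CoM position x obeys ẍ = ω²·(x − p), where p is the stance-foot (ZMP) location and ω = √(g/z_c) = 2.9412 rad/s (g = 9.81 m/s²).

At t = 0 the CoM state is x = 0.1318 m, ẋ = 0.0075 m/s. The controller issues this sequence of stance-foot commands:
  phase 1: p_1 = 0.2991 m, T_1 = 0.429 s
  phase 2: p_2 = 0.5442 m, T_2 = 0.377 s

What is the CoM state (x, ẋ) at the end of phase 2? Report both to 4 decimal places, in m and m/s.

phase 1: p=0.2991, T=0.429, ωT=1.261775, cosh=1.907418, sinh=1.624266; start (x,ẋ)=(0.131800, 0.007500) → end (x,ẋ)=(-0.015869, -0.784935)
phase 2: p=0.5442, T=0.377, ωT=1.108832, cosh=1.680381, sinh=1.350437; start (x,ẋ)=(-0.015869, -0.784935) → end (x,ẋ)=(-0.757328, -3.543531)

x = -0.7573, ẋ = -3.5435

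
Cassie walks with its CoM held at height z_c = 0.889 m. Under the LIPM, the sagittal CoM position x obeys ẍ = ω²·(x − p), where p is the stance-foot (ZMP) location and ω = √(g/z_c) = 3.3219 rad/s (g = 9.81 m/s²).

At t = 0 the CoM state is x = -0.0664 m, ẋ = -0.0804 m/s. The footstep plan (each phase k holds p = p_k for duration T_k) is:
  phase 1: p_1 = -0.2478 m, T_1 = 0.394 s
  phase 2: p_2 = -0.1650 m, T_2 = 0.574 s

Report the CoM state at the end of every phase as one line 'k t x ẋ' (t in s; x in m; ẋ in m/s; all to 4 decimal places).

phase 1: p=-0.2478, T=0.394, ωT=1.308829, cosh=1.985986, sinh=1.715849; start (x,ẋ)=(-0.066400, -0.080400) → end (x,ẋ)=(0.070929, 0.874285)
phase 2: p=-0.1650, T=0.574, ωT=1.906771, cosh=3.439937, sinh=3.291378; start (x,ẋ)=(0.070929, 0.874285) → end (x,ẋ)=(1.512833, 5.587046)

1 0.3940 0.0709 0.8743
2 0.9680 1.5128 5.5870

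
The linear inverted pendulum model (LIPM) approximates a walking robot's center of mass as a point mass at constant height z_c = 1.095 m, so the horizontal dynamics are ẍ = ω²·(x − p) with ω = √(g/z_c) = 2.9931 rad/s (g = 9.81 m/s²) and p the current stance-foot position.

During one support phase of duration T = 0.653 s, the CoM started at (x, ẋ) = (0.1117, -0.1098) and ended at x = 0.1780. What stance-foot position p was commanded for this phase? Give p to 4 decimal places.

ωT = 2.9931·0.653 = 1.954494; cosh(ωT) = 3.600992, sinh(ωT) = 3.459356
x(T) = p + (x₀−p)·cosh(ωT) + (ẋ₀/ω)·sinh(ωT) ⇒ p·(1 − cosh) = x(T) − x₀·cosh − (ẋ₀/ω)·sinh
numerator   = 0.1780 − (0.1117)·3.600992 − (-0.1098/2.9931)·3.459356 = -0.097326
denominator = 1 − 3.600992 = -2.600992
p = -0.097326 / -2.600992 = 0.0374

p = 0.0374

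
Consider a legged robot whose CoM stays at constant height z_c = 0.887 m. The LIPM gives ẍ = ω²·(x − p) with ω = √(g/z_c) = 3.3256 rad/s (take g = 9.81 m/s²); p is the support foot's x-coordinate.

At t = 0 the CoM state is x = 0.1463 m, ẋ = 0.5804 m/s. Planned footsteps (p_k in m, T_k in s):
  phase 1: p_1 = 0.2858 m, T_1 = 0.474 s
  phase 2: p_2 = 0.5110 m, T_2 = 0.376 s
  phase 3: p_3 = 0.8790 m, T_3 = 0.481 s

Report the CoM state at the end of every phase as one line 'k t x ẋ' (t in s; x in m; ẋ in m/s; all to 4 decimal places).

phase 1: p=0.2858, T=0.474, ωT=1.576334, cosh=2.521962, sinh=2.315230; start (x,ẋ)=(0.146300, 0.580400) → end (x,ẋ)=(0.338052, 0.389662)
phase 2: p=0.5110, T=0.376, ωT=1.250426, cosh=1.889106, sinh=1.602723; start (x,ẋ)=(0.338052, 0.389662) → end (x,ẋ)=(0.372074, -0.185704)
phase 3: p=0.8790, T=0.481, ωT=1.599614, cosh=2.576547, sinh=2.374572; start (x,ẋ)=(0.372074, -0.185704) → end (x,ẋ)=(-0.559716, -4.481607)

1 0.4740 0.3381 0.3897
2 0.8500 0.3721 -0.1857
3 1.3310 -0.5597 -4.4816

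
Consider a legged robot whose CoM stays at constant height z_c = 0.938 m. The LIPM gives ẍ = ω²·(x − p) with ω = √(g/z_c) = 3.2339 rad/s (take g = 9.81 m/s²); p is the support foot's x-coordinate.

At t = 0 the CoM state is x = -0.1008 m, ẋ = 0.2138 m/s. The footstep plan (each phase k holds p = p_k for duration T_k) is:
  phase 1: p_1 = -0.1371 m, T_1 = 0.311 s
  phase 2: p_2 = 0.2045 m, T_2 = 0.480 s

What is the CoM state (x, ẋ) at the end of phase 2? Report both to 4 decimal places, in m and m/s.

phase 1: p=-0.1371, T=0.311, ωT=1.005743, cosh=1.549855, sinh=1.184082; start (x,ẋ)=(-0.100800, 0.213800) → end (x,ẋ)=(-0.002558, 0.470359)
phase 2: p=0.2045, T=0.480, ωT=1.552272, cosh=2.466977, sinh=2.255210; start (x,ẋ)=(-0.002558, 0.470359) → end (x,ẋ)=(0.021705, -0.349735)

x = 0.0217, ẋ = -0.3497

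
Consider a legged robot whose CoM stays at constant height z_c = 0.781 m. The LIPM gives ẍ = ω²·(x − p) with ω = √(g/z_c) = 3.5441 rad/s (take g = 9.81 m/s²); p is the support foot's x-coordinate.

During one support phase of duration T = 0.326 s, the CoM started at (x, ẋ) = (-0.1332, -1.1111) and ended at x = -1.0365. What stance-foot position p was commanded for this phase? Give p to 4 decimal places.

ωT = 3.5441·0.326 = 1.155377; cosh(ωT) = 1.745079, sinh(ωT) = 1.430140
x(T) = p + (x₀−p)·cosh(ωT) + (ẋ₀/ω)·sinh(ωT) ⇒ p·(1 − cosh) = x(T) − x₀·cosh − (ẋ₀/ω)·sinh
numerator   = -1.0365 − (-0.1332)·1.745079 − (-1.1111/3.5441)·1.430140 = -0.355697
denominator = 1 − 1.745079 = -0.745079
p = -0.355697 / -0.745079 = 0.4774

p = 0.4774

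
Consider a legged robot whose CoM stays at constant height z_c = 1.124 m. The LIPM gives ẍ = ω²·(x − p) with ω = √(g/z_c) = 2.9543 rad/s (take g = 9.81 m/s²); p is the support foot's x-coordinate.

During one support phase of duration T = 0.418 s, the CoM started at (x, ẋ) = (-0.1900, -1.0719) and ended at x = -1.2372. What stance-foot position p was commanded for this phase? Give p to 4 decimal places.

p = 0.3609

ωT = 2.9543·0.418 = 1.234897; cosh(ωT) = 1.864445, sinh(ωT) = 1.573581
x(T) = p + (x₀−p)·cosh(ωT) + (ẋ₀/ω)·sinh(ωT) ⇒ p·(1 − cosh) = x(T) − x₀·cosh − (ẋ₀/ω)·sinh
numerator   = -1.2372 − (-0.1900)·1.864445 − (-1.0719/2.9543)·1.573581 = -0.312018
denominator = 1 − 1.864445 = -0.864445
p = -0.312018 / -0.864445 = 0.3609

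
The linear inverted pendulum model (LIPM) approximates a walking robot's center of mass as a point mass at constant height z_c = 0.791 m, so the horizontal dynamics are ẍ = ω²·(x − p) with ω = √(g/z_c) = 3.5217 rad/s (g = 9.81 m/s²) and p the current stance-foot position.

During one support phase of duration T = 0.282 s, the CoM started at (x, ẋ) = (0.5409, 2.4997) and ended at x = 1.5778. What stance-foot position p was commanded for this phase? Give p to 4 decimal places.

p = 0.1479

ωT = 3.5217·0.282 = 0.993119; cosh(ωT) = 1.535031, sinh(ωT) = 1.164612
x(T) = p + (x₀−p)·cosh(ωT) + (ẋ₀/ω)·sinh(ωT) ⇒ p·(1 − cosh) = x(T) − x₀·cosh − (ẋ₀/ω)·sinh
numerator   = 1.5778 − (0.5409)·1.535031 − (2.4997/3.5217)·1.164612 = -0.079139
denominator = 1 − 1.535031 = -0.535031
p = -0.079139 / -0.535031 = 0.1479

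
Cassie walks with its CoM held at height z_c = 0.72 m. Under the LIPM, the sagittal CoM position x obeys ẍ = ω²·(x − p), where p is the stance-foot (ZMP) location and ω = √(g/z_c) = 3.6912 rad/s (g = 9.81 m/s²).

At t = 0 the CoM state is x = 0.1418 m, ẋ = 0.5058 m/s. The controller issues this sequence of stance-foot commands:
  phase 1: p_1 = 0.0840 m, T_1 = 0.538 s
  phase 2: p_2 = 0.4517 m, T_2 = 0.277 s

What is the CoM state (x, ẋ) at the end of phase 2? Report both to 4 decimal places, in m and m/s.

phase 1: p=0.0840, T=0.538, ωT=1.985866, cosh=3.711306, sinh=3.574045; start (x,ẋ)=(0.141800, 0.505800) → end (x,ẋ)=(0.788260, 2.639706)
phase 2: p=0.4517, T=0.277, ωT=1.022462, cosh=1.569870, sinh=1.210162; start (x,ẋ)=(0.788260, 2.639706) → end (x,ẋ)=(1.845484, 5.647391)

x = 1.8455, ẋ = 5.6474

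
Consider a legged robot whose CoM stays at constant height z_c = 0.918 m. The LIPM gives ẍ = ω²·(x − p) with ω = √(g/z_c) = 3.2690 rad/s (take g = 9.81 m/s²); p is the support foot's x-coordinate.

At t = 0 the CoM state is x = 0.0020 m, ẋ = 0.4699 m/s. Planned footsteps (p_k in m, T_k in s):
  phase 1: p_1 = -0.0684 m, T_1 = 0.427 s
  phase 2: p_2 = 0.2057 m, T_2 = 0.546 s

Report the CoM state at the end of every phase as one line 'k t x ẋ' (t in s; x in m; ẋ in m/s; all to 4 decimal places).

phase 1: p=-0.0684, T=0.427, ωT=1.395863, cosh=2.143039, sinh=1.895420; start (x,ẋ)=(0.002000, 0.469900) → end (x,ẋ)=(0.354926, 1.443221)
phase 2: p=0.2057, T=0.546, ωT=1.784874, cosh=3.063324, sinh=2.895505; start (x,ẋ)=(0.354926, 1.443221) → end (x,ẋ)=(1.941155, 5.833535)

1 0.4270 0.3549 1.4432
2 0.9730 1.9412 5.8335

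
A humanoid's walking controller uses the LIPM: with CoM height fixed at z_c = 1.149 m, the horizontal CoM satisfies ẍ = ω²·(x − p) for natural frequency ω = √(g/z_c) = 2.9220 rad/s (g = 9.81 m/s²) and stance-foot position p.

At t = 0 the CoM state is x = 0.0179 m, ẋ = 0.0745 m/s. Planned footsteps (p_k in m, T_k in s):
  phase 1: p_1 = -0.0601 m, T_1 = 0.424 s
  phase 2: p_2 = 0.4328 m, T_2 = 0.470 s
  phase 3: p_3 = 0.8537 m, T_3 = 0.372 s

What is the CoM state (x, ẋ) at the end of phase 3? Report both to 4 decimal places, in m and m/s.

phase 1: p=-0.0601, T=0.424, ωT=1.238928, cosh=1.870803, sinh=1.581108; start (x,ẋ)=(0.017900, 0.074500) → end (x,ẋ)=(0.126135, 0.499735)
phase 2: p=0.4328, T=0.470, ωT=1.373340, cosh=2.100888, sinh=1.847629; start (x,ẋ)=(0.126135, 0.499735) → end (x,ẋ)=(0.104521, -0.605728)
phase 3: p=0.8537, T=0.372, ωT=1.086984, cosh=1.651275, sinh=1.314043; start (x,ẋ)=(0.104521, -0.605728) → end (x,ẋ)=(-0.655799, -3.876793)

x = -0.6558, ẋ = -3.8768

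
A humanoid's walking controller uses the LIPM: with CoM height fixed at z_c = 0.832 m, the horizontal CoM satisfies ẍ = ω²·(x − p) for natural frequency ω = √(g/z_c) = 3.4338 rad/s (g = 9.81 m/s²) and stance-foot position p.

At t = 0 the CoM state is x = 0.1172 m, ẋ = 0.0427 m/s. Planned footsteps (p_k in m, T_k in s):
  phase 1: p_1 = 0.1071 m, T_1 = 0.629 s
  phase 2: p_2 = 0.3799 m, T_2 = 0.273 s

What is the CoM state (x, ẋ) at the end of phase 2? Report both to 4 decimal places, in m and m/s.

x = 0.2276, ẋ = -0.1558

phase 1: p=0.1071, T=0.629, ωT=2.159860, cosh=4.392633, sinh=4.277292; start (x,ẋ)=(0.117200, 0.042700) → end (x,ẋ)=(0.204655, 0.335908)
phase 2: p=0.3799, T=0.273, ωT=0.937427, cosh=1.472519, sinh=1.080885; start (x,ẋ)=(0.204655, 0.335908) → end (x,ẋ)=(0.227584, -0.155800)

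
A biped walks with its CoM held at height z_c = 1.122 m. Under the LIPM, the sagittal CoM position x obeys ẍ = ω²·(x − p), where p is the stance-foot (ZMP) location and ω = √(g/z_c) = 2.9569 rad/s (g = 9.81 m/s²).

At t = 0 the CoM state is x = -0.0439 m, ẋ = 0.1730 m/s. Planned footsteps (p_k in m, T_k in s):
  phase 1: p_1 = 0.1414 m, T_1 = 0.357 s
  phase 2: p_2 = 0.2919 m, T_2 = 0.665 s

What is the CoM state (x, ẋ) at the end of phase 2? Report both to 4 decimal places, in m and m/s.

x = -1.5638, ẋ = -5.3897

phase 1: p=0.1414, T=0.357, ωT=1.055613, cosh=1.610858, sinh=1.262879; start (x,ẋ)=(-0.043900, 0.173000) → end (x,ẋ)=(-0.083204, -0.413270)
phase 2: p=0.2919, T=0.665, ωT=1.966339, cosh=3.642219, sinh=3.502250; start (x,ẋ)=(-0.083204, -0.413270) → end (x,ẋ)=(-1.563803, -5.389728)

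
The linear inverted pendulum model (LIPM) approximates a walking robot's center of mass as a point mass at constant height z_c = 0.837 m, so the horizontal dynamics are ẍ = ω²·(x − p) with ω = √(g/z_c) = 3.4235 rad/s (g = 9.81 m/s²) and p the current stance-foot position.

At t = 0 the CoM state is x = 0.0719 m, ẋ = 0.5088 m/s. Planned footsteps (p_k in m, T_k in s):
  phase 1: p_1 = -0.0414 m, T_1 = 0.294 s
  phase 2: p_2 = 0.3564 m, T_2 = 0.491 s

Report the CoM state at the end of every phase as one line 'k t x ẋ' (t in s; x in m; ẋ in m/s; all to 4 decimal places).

phase 1: p=-0.0414, T=0.294, ωT=1.006509, cosh=1.550763, sinh=1.185270; start (x,ẋ)=(0.071900, 0.508800) → end (x,ẋ)=(0.310456, 1.248774)
phase 2: p=0.3564, T=0.491, ωT=1.680939, cosh=2.778397, sinh=2.592197; start (x,ẋ)=(0.310456, 1.248774) → end (x,ẋ)=(1.174293, 3.061864)

1 0.2940 0.3105 1.2488
2 0.7850 1.1743 3.0619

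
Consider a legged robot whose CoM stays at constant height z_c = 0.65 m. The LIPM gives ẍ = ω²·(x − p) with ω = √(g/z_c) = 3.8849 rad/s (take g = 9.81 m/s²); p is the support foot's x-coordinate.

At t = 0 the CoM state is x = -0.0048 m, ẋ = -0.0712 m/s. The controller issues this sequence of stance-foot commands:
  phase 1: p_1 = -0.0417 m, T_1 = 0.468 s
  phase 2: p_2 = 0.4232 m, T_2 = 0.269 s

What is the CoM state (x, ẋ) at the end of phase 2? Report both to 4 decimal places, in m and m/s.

x = -0.1553, ẋ = -1.6244

phase 1: p=-0.0417, T=0.468, ωT=1.818133, cosh=3.161338, sinh=2.999010; start (x,ẋ)=(-0.004800, -0.071200) → end (x,ẋ)=(0.019989, 0.204829)
phase 2: p=0.4232, T=0.269, ωT=1.045038, cosh=1.597593, sinh=1.245914; start (x,ẋ)=(0.019989, 0.204829) → end (x,ẋ)=(-0.155276, -1.624407)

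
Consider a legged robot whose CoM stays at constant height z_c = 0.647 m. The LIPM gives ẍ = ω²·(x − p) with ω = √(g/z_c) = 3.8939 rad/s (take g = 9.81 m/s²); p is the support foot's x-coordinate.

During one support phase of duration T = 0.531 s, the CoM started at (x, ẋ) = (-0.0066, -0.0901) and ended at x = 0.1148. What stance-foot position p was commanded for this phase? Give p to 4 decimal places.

p = -0.0767

ωT = 3.8939·0.531 = 2.067661; cosh(ωT) = 4.016395, sinh(ωT) = 3.889913
x(T) = p + (x₀−p)·cosh(ωT) + (ẋ₀/ω)·sinh(ωT) ⇒ p·(1 − cosh) = x(T) − x₀·cosh − (ẋ₀/ω)·sinh
numerator   = 0.1148 − (-0.0066)·4.016395 − (-0.0901/3.8939)·3.889913 = 0.231316
denominator = 1 − 4.016395 = -3.016395
p = 0.231316 / -3.016395 = -0.0767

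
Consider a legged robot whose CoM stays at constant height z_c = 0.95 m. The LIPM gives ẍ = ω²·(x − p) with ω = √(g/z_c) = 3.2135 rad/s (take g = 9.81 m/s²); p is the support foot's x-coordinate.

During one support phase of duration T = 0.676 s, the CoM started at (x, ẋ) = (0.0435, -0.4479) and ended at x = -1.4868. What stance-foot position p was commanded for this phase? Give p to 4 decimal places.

p = 0.3123

ωT = 3.2135·0.676 = 2.172326; cosh(ωT) = 4.446296, sinh(ωT) = 4.332384
x(T) = p + (x₀−p)·cosh(ωT) + (ẋ₀/ω)·sinh(ωT) ⇒ p·(1 − cosh) = x(T) − x₀·cosh − (ẋ₀/ω)·sinh
numerator   = -1.4868 − (0.0435)·4.446296 − (-0.4479/3.2135)·4.332384 = -1.076363
denominator = 1 − 4.446296 = -3.446296
p = -1.076363 / -3.446296 = 0.3123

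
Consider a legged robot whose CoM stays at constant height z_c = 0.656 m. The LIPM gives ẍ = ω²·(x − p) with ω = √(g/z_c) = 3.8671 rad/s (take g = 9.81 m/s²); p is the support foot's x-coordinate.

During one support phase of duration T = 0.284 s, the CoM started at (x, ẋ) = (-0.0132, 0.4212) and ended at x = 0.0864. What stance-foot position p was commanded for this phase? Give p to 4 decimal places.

p = 0.0552

ωT = 3.8671·0.284 = 1.098256; cosh(ωT) = 1.666192, sinh(ωT) = 1.332740
x(T) = p + (x₀−p)·cosh(ωT) + (ẋ₀/ω)·sinh(ωT) ⇒ p·(1 − cosh) = x(T) − x₀·cosh − (ẋ₀/ω)·sinh
numerator   = 0.0864 − (-0.0132)·1.666192 − (0.4212/3.8671)·1.332740 = -0.036767
denominator = 1 − 1.666192 = -0.666192
p = -0.036767 / -0.666192 = 0.0552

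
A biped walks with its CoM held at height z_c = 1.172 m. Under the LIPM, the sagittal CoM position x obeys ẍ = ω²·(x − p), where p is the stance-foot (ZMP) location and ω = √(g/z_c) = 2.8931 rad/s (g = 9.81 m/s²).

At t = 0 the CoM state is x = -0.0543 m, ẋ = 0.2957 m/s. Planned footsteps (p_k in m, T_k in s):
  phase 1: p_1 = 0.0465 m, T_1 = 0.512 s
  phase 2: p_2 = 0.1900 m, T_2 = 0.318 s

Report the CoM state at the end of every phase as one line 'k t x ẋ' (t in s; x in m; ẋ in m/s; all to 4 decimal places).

phase 1: p=0.0465, T=0.512, ωT=1.481267, cosh=2.312933, sinh=2.085583; start (x,ẋ)=(-0.054300, 0.295700) → end (x,ẋ)=(0.026521, 0.075727)
phase 2: p=0.1900, T=0.318, ωT=0.920006, cosh=1.453911, sinh=1.055394; start (x,ẋ)=(0.026521, 0.075727) → end (x,ẋ)=(-0.020059, -0.389060)

1 0.5120 0.0265 0.0757
2 0.8300 -0.0201 -0.3891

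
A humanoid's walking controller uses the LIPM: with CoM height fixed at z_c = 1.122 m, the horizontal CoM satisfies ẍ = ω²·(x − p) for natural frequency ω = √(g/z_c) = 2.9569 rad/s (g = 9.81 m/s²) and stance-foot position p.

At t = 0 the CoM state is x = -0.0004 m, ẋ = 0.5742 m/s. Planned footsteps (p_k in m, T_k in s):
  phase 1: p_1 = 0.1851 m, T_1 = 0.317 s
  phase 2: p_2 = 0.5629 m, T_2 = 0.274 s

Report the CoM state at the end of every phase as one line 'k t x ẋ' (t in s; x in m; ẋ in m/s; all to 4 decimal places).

phase 1: p=0.1851, T=0.317, ωT=0.937337, cosh=1.472422, sinh=1.080752; start (x,ẋ)=(-0.000400, 0.574200) → end (x,ẋ)=(0.121837, 0.252667)
phase 2: p=0.5629, T=0.274, ωT=0.810191, cosh=1.346555, sinh=0.901782; start (x,ẋ)=(0.121837, 0.252667) → end (x,ẋ)=(0.046041, -0.835856)

1 0.3170 0.1218 0.2527
2 0.5910 0.0460 -0.8359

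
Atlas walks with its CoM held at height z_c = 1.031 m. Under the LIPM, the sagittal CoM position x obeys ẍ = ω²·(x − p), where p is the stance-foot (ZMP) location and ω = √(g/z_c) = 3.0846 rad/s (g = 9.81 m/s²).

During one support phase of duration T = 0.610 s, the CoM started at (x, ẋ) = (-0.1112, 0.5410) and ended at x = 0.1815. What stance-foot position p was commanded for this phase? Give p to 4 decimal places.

p = 0.0031

ωT = 3.0846·0.610 = 1.881606; cosh(ωT) = 3.358192, sinh(ωT) = 3.205847
x(T) = p + (x₀−p)·cosh(ωT) + (ẋ₀/ω)·sinh(ωT) ⇒ p·(1 − cosh) = x(T) − x₀·cosh − (ẋ₀/ω)·sinh
numerator   = 0.1815 − (-0.1112)·3.358192 − (0.5410/3.0846)·3.205847 = -0.007334
denominator = 1 − 3.358192 = -2.358192
p = -0.007334 / -2.358192 = 0.0031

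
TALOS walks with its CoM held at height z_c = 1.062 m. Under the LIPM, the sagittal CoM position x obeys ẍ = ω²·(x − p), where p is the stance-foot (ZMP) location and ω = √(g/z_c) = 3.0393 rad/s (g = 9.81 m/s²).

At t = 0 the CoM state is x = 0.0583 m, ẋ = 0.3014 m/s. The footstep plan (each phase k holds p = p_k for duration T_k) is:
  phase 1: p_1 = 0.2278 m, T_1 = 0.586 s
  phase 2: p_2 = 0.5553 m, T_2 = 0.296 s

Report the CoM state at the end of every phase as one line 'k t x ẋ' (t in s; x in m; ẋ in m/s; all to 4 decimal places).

phase 1: p=0.2278, T=0.586, ωT=1.781030, cosh=3.052215, sinh=2.883751; start (x,ẋ)=(0.058300, 0.301400) → end (x,ẋ)=(-0.003576, -0.565659)
phase 2: p=0.5553, T=0.296, ωT=0.899633, cosh=1.432710, sinh=1.025991; start (x,ẋ)=(-0.003576, -0.565659) → end (x,ẋ)=(-0.436359, -2.553164)

1 0.5860 -0.0036 -0.5657
2 0.8820 -0.4364 -2.5532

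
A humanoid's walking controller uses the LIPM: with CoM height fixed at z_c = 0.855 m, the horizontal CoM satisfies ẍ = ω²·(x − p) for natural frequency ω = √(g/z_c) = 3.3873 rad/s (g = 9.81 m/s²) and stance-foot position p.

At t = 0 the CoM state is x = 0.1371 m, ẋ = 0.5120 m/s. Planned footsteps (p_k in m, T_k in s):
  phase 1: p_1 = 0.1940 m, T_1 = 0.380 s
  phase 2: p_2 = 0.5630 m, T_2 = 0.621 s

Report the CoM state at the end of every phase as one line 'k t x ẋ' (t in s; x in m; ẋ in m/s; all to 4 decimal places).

phase 1: p=0.1940, T=0.380, ωT=1.287174, cosh=1.949292, sinh=1.673242; start (x,ẋ)=(0.137100, 0.512000) → end (x,ẋ)=(0.336001, 0.675541)
phase 2: p=0.5630, T=0.621, ωT=2.103513, cosh=4.158469, sinh=4.036442; start (x,ẋ)=(0.336001, 0.675541) → end (x,ẋ)=(0.424032, -0.294463)

1 0.3800 0.3360 0.6755
2 1.0010 0.4240 -0.2945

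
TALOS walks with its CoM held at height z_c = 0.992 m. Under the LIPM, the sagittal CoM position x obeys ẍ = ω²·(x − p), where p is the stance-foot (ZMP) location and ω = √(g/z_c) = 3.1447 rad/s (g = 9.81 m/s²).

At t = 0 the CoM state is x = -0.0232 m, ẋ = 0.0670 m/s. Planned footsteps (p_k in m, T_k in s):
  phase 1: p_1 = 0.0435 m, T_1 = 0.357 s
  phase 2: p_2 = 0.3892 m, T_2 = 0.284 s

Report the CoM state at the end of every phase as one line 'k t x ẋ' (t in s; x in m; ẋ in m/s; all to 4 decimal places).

phase 1: p=0.0435, T=0.357, ωT=1.122658, cosh=1.699212, sinh=1.373799; start (x,ẋ)=(-0.023200, 0.067000) → end (x,ẋ)=(-0.040568, -0.174309)
phase 2: p=0.3892, T=0.284, ωT=0.893095, cosh=1.426032, sinh=1.016645; start (x,ẋ)=(-0.040568, -0.174309) → end (x,ẋ)=(-0.280015, -1.622557)

1 0.3570 -0.0406 -0.1743
2 0.6410 -0.2800 -1.6226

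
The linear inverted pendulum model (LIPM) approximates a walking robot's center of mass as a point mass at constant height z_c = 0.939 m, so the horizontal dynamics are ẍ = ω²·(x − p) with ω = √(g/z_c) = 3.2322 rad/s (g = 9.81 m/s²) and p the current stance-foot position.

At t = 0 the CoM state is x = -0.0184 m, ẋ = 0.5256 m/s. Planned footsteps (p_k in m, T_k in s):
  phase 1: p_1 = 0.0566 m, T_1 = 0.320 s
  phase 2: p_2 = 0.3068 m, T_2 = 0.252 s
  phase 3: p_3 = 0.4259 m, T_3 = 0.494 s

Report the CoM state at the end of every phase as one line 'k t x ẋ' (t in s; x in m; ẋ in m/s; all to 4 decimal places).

1 0.3200 0.1376 0.5348
2 0.5720 0.2285 0.2259
3 1.0660 0.0841 -0.9299

phase 1: p=0.0566, T=0.320, ωT=1.034304, cosh=1.584311, sinh=1.228837; start (x,ẋ)=(-0.018400, 0.525600) → end (x,ẋ)=(0.137602, 0.534825)
phase 2: p=0.3068, T=0.252, ωT=0.814514, cosh=1.350467, sinh=0.907612; start (x,ẋ)=(0.137602, 0.534825) → end (x,ẋ)=(0.228485, 0.225908)
phase 3: p=0.4259, T=0.494, ωT=1.596707, cosh=2.569655, sinh=2.367093; start (x,ẋ)=(0.228485, 0.225908) → end (x,ẋ)=(0.084055, -0.929900)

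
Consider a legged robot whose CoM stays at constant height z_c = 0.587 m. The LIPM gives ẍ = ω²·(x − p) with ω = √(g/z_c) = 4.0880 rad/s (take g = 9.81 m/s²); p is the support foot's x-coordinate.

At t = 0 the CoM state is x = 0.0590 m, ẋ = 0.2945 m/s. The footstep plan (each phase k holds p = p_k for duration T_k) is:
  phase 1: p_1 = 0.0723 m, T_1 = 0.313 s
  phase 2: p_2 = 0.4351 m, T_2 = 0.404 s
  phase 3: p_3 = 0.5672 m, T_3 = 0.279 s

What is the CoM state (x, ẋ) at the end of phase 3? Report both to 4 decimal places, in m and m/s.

phase 1: p=0.0723, T=0.313, ωT=1.279544, cosh=1.936582, sinh=1.658418; start (x,ẋ)=(0.059000, 0.294500) → end (x,ẋ)=(0.166016, 0.480155)
phase 2: p=0.4351, T=0.404, ωT=1.651552, cosh=2.703410, sinh=2.511658; start (x,ẋ)=(0.166016, 0.480155) → end (x,ẋ)=(0.002662, -1.464807)
phase 3: p=0.5672, T=0.279, ωT=1.140552, cosh=1.724069, sinh=1.404426; start (x,ẋ)=(0.002662, -1.464807) → end (x,ẋ)=(-0.909335, -5.766607)

x = -0.9093, ẋ = -5.7666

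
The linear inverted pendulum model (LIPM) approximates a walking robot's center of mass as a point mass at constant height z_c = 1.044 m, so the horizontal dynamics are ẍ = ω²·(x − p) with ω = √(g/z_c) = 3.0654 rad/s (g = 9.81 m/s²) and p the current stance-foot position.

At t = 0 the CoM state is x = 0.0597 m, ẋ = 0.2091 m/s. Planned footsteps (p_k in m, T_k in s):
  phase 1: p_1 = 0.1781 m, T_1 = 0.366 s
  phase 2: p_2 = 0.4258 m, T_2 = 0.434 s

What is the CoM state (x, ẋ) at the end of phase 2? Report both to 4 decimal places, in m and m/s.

x = -0.3749, ẋ = -2.2045

phase 1: p=0.1781, T=0.366, ωT=1.121936, cosh=1.698222, sinh=1.372573; start (x,ẋ)=(0.059700, 0.209100) → end (x,ẋ)=(0.070658, -0.143068)
phase 2: p=0.4258, T=0.434, ωT=1.330384, cosh=2.023435, sinh=1.759059; start (x,ẋ)=(0.070658, -0.143068) → end (x,ẋ)=(-0.374906, -2.204494)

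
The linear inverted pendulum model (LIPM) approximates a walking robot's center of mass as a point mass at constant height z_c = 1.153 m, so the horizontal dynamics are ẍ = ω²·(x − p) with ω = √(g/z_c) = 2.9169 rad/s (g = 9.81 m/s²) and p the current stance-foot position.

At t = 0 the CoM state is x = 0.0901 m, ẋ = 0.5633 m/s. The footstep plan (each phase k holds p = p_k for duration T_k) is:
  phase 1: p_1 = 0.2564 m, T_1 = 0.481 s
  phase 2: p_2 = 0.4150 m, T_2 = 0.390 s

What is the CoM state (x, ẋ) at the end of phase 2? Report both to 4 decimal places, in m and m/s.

phase 1: p=0.2564, T=0.481, ωT=1.403029, cosh=2.156676, sinh=1.910825; start (x,ẋ)=(0.090100, 0.563300) → end (x,ẋ)=(0.266756, 0.287952)
phase 2: p=0.4150, T=0.390, ωT=1.137591, cosh=1.719918, sinh=1.399327; start (x,ẋ)=(0.266756, 0.287952) → end (x,ẋ)=(0.298171, -0.109835)

x = 0.2982, ẋ = -0.1098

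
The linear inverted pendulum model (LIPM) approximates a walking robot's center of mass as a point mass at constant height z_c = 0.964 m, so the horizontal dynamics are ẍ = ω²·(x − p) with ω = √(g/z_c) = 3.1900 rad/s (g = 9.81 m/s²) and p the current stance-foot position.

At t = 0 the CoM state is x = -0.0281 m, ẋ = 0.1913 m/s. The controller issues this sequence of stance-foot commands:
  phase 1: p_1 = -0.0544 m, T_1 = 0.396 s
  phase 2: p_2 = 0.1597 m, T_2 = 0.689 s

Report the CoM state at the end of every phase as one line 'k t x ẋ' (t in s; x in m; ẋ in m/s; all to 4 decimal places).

phase 1: p=-0.0544, T=0.396, ωT=1.263240, cosh=1.909799, sinh=1.627063; start (x,ẋ)=(-0.028100, 0.191300) → end (x,ẋ)=(0.093400, 0.501850)
phase 2: p=0.1597, T=0.689, ωT=2.197910, cosh=4.558603, sinh=4.447568; start (x,ẋ)=(0.093400, 0.501850) → end (x,ẋ)=(0.557158, 1.347096)

1 0.3960 0.0934 0.5019
2 1.0850 0.5572 1.3471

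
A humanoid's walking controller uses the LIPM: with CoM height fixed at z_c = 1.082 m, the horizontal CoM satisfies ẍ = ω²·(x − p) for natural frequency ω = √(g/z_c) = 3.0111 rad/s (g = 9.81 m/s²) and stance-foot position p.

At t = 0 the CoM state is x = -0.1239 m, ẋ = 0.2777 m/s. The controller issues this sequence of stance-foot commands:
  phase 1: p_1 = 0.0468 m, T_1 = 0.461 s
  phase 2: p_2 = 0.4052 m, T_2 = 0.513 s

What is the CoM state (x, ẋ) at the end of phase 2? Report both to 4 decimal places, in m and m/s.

x = -1.2168, ẋ = -4.6114

phase 1: p=0.0468, T=0.461, ωT=1.388117, cosh=2.128421, sinh=1.878876; start (x,ẋ)=(-0.123900, 0.277700) → end (x,ẋ)=(-0.143241, -0.374670)
phase 2: p=0.4052, T=0.513, ωT=1.544694, cosh=2.449958, sinh=2.236581; start (x,ẋ)=(-0.143241, -0.374670) → end (x,ẋ)=(-1.216755, -4.611442)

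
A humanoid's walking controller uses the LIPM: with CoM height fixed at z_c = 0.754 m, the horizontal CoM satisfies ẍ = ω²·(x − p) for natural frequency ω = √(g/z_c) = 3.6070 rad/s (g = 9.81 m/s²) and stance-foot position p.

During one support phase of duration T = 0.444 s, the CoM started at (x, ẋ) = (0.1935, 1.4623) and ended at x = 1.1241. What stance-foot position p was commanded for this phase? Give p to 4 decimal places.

ωT = 3.6070·0.444 = 1.601508; cosh(ωT) = 2.581050, sinh(ωT) = 2.379457
x(T) = p + (x₀−p)·cosh(ωT) + (ẋ₀/ω)·sinh(ωT) ⇒ p·(1 − cosh) = x(T) − x₀·cosh − (ẋ₀/ω)·sinh
numerator   = 1.1241 − (0.1935)·2.581050 − (1.4623/3.6070)·2.379457 = -0.339980
denominator = 1 − 2.581050 = -1.581050
p = -0.339980 / -1.581050 = 0.2150

p = 0.2150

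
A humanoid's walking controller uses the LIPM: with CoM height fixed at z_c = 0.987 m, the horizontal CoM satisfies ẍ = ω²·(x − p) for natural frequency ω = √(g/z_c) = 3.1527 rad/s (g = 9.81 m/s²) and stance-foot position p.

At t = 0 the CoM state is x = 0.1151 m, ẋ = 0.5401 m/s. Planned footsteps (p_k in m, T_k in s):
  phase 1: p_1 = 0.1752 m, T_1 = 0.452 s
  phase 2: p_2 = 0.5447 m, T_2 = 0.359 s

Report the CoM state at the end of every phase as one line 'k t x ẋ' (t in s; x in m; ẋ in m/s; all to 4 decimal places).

1 0.4520 0.3786 0.8167
2 0.8110 0.6202 0.6704

phase 1: p=0.1752, T=0.452, ωT=1.425020, cosh=2.199223, sinh=1.958720; start (x,ẋ)=(0.115100, 0.540100) → end (x,ẋ)=(0.378582, 0.816668)
phase 2: p=0.5447, T=0.359, ωT=1.131819, cosh=1.711870, sinh=1.389424; start (x,ẋ)=(0.378582, 0.816668) → end (x,ẋ)=(0.620240, 0.670358)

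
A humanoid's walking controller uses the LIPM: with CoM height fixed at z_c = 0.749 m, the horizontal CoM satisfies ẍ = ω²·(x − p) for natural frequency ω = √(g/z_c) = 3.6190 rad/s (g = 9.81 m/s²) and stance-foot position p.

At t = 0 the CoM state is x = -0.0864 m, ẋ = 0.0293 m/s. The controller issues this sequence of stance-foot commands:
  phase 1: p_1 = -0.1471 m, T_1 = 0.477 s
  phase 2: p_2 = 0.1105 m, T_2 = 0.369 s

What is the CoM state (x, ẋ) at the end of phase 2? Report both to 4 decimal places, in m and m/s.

phase 1: p=-0.1471, T=0.477, ωT=1.726263, cosh=2.898781, sinh=2.720833; start (x,ẋ)=(-0.086400, 0.029300) → end (x,ẋ)=(0.050884, 0.682629)
phase 2: p=0.1105, T=0.369, ωT=1.335411, cosh=2.032304, sinh=1.769254; start (x,ẋ)=(0.050884, 0.682629) → end (x,ẋ)=(0.323066, 1.005594)

x = 0.3231, ẋ = 1.0056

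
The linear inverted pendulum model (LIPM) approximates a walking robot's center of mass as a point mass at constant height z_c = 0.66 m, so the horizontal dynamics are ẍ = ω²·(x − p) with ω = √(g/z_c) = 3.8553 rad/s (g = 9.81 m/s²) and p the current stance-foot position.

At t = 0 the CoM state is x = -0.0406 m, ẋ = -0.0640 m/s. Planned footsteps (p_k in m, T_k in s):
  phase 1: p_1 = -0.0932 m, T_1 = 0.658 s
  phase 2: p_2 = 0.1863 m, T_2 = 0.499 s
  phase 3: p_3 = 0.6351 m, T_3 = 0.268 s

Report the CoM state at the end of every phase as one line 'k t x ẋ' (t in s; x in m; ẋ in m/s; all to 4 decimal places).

phase 1: p=-0.0932, T=0.658, ωT=2.536787, cosh=6.359061, sinh=6.279941; start (x,ẋ)=(-0.040600, -0.064000) → end (x,ẋ)=(0.137036, 0.866522)
phase 2: p=0.1863, T=0.499, ωT=1.923795, cosh=3.496471, sinh=3.350420; start (x,ẋ)=(0.137036, 0.866522) → end (x,ẋ)=(0.767095, 2.393435)
phase 3: p=0.6351, T=0.268, ωT=1.033220, cosh=1.582980, sinh=1.227121; start (x,ẋ)=(0.767095, 2.393435) → end (x,ẋ)=(1.605863, 4.413218)

1 0.6580 0.1370 0.8665
2 1.1570 0.7671 2.3934
3 1.4250 1.6059 4.4132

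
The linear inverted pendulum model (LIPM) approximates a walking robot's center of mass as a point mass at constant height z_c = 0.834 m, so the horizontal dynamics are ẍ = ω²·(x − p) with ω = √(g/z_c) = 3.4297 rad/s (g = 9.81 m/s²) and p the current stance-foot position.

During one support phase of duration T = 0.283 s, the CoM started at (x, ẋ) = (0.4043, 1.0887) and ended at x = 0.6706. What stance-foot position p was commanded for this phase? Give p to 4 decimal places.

ωT = 3.4297·0.283 = 0.970605; cosh(ωT) = 1.509197, sinh(ωT) = 1.130344
x(T) = p + (x₀−p)·cosh(ωT) + (ẋ₀/ω)·sinh(ωT) ⇒ p·(1 − cosh) = x(T) − x₀·cosh − (ẋ₀/ω)·sinh
numerator   = 0.6706 − (0.4043)·1.509197 − (1.0887/3.4297)·1.130344 = -0.298377
denominator = 1 − 1.509197 = -0.509197
p = -0.298377 / -0.509197 = 0.5860

p = 0.5860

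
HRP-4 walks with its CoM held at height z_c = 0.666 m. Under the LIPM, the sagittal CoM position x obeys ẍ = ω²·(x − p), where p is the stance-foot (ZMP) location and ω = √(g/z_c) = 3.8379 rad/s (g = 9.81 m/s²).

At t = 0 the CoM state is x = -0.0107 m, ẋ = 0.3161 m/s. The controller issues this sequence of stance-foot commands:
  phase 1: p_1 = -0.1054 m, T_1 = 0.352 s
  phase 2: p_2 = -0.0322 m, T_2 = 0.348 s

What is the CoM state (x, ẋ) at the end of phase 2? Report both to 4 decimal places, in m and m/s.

x = 1.1191, ẋ = 4.4894

phase 1: p=-0.1054, T=0.352, ωT=1.350941, cosh=2.060026, sinh=1.801030; start (x,ẋ)=(-0.010700, 0.316100) → end (x,ẋ)=(0.238022, 1.305757)
phase 2: p=-0.0322, T=0.348, ωT=1.335589, cosh=2.032619, sinh=1.769616; start (x,ẋ)=(0.238022, 1.305757) → end (x,ẋ)=(1.119130, 4.489351)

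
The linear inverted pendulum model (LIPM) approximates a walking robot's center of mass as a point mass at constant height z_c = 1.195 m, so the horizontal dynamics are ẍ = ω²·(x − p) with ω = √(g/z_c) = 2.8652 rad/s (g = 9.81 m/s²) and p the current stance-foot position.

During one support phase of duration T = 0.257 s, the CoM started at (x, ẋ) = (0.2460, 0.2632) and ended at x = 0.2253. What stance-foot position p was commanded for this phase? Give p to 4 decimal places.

ωT = 2.8652·0.257 = 0.736356; cosh(ωT) = 1.283584, sinh(ωT) = 0.804729
x(T) = p + (x₀−p)·cosh(ωT) + (ẋ₀/ω)·sinh(ωT) ⇒ p·(1 − cosh) = x(T) − x₀·cosh − (ẋ₀/ω)·sinh
numerator   = 0.2253 − (0.2460)·1.283584 − (0.2632/2.8652)·0.804729 = -0.164385
denominator = 1 − 1.283584 = -0.283584
p = -0.164385 / -0.283584 = 0.5797

p = 0.5797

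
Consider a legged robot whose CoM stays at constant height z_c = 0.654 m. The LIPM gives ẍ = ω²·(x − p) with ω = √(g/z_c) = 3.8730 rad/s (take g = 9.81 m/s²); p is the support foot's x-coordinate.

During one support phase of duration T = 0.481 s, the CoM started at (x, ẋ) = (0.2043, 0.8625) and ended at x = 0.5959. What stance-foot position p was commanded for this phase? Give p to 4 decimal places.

p = 0.3385

ωT = 3.8730·0.481 = 1.862913; cosh(ωT) = 3.298848, sinh(ωT) = 3.143628
x(T) = p + (x₀−p)·cosh(ωT) + (ẋ₀/ω)·sinh(ωT) ⇒ p·(1 − cosh) = x(T) − x₀·cosh − (ẋ₀/ω)·sinh
numerator   = 0.5959 − (0.2043)·3.298848 − (0.8625/3.8730)·3.143628 = -0.778127
denominator = 1 − 3.298848 = -2.298848
p = -0.778127 / -2.298848 = 0.3385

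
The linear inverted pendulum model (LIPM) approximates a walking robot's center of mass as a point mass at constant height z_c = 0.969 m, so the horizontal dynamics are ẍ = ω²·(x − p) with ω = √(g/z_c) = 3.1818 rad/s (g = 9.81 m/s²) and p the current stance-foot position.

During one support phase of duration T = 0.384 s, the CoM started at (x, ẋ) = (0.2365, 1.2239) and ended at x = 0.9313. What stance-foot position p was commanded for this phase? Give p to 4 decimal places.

ωT = 3.1818·0.384 = 1.221811; cosh(ωT) = 1.844012, sinh(ωT) = 1.549316
x(T) = p + (x₀−p)·cosh(ωT) + (ẋ₀/ω)·sinh(ωT) ⇒ p·(1 − cosh) = x(T) − x₀·cosh − (ẋ₀/ω)·sinh
numerator   = 0.9313 − (0.2365)·1.844012 − (1.2239/3.1818)·1.549316 = -0.100763
denominator = 1 − 1.844012 = -0.844012
p = -0.100763 / -0.844012 = 0.1194

p = 0.1194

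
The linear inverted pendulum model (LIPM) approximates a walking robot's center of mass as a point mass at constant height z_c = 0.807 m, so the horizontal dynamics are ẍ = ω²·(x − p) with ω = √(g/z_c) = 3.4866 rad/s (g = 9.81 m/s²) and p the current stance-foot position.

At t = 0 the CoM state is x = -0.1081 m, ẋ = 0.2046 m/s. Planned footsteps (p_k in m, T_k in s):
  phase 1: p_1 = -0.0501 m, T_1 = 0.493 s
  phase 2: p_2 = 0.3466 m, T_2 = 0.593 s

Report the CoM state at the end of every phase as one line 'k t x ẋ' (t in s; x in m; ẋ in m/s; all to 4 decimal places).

1 0.4930 -0.0587 0.0431
2 1.0860 -1.2328 -5.3226

phase 1: p=-0.0501, T=0.493, ωT=1.718894, cosh=2.878809, sinh=2.699545; start (x,ẋ)=(-0.108100, 0.204600) → end (x,ẋ)=(-0.058657, 0.043095)
phase 2: p=0.3466, T=0.593, ωT=2.067554, cosh=4.015978, sinh=3.889483; start (x,ẋ)=(-0.058657, 0.043095) → end (x,ẋ)=(-1.232828, -5.322648)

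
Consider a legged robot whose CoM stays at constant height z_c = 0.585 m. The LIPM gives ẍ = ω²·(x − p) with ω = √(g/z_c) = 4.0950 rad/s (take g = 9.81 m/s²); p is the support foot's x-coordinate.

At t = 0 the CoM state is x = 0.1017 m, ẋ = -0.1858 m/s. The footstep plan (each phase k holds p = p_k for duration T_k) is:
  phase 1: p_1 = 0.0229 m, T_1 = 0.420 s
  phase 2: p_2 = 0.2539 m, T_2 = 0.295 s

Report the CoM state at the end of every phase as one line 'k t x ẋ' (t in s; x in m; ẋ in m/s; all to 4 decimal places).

1 0.4200 0.1273 0.3367
2 0.7150 0.1485 -0.1761

phase 1: p=0.0229, T=0.420, ωT=1.719900, cosh=2.881527, sinh=2.702443; start (x,ẋ)=(0.101700, -0.185800) → end (x,ẋ)=(0.127348, 0.336653)
phase 2: p=0.2539, T=0.295, ωT=1.208025, cosh=1.822827, sinh=1.524041; start (x,ẋ)=(0.127348, 0.336653) → end (x,ẋ)=(0.148510, -0.176144)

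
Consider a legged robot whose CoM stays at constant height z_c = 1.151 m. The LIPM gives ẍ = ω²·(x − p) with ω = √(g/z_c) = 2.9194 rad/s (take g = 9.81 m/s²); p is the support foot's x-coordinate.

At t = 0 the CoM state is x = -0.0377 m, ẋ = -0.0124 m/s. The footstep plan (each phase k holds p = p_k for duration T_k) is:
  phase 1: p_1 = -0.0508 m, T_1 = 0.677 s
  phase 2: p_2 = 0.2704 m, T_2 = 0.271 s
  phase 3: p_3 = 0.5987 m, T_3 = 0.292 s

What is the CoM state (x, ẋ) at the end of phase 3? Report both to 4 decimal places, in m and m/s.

phase 1: p=-0.0508, T=0.677, ωT=1.976434, cosh=3.677761, sinh=3.539199; start (x,ẋ)=(-0.037700, -0.012400) → end (x,ẋ)=(-0.017654, 0.089749)
phase 2: p=0.2704, T=0.271, ωT=0.791157, cosh=1.329634, sinh=0.876314; start (x,ẋ)=(-0.017654, 0.089749) → end (x,ẋ)=(-0.085666, -0.617598)
phase 3: p=0.5987, T=0.292, ωT=0.852465, cosh=1.385892, sinh=0.959529; start (x,ẋ)=(-0.085666, -0.617598) → end (x,ẋ)=(-0.552745, -2.773004)

x = -0.5527, ẋ = -2.7730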